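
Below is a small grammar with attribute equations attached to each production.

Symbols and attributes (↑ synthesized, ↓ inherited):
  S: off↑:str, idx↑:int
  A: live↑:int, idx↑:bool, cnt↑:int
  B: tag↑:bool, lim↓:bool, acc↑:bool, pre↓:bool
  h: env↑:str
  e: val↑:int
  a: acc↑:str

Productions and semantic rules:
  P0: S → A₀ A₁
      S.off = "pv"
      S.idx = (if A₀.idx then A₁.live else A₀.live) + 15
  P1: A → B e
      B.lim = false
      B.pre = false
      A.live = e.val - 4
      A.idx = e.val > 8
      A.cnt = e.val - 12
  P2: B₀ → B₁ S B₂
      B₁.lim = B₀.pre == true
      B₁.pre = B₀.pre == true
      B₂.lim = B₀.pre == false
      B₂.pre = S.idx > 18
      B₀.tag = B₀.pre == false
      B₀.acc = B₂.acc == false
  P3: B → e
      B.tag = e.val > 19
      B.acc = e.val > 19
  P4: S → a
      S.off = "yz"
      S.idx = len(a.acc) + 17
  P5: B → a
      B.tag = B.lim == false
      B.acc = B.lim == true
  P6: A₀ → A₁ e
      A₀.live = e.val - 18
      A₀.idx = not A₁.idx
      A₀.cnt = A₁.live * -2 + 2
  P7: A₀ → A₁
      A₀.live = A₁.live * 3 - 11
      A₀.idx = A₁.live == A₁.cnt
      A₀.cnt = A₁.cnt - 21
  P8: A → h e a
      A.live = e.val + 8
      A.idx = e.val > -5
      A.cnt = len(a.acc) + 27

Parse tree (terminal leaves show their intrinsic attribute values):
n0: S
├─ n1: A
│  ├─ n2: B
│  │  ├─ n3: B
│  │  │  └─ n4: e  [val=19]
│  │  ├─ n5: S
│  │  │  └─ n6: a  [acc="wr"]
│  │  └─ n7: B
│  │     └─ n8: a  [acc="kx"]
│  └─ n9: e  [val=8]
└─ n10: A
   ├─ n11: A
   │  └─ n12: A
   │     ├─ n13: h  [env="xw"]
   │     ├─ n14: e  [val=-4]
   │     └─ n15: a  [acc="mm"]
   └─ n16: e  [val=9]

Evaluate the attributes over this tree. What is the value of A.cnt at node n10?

1. n2.lim = false  [false]
2. n2.pre = false  [false]
3. n3.lim = false  [B₀.pre == true]
4. n3.pre = false  [B₀.pre == true]
5. n4.val = 19  [terminal]
6. n3.tag = false  [e.val > 19]
7. n3.acc = false  [e.val > 19]
8. n6.acc = "wr"  [terminal]
9. n5.off = "yz"  ["yz"]
10. n5.idx = 19  [len(a.acc) + 17]
11. n7.lim = true  [B₀.pre == false]
12. n7.pre = true  [S.idx > 18]
13. n8.acc = "kx"  [terminal]
14. n7.tag = false  [B.lim == false]
15. n7.acc = true  [B.lim == true]
16. n2.tag = true  [B₀.pre == false]
17. n2.acc = false  [B₂.acc == false]
18. n9.val = 8  [terminal]
19. n1.live = 4  [e.val - 4]
20. n1.idx = false  [e.val > 8]
21. n1.cnt = -4  [e.val - 12]
22. n13.env = "xw"  [terminal]
23. n14.val = -4  [terminal]
24. n15.acc = "mm"  [terminal]
25. n12.live = 4  [e.val + 8]
26. n12.idx = true  [e.val > -5]
27. n12.cnt = 29  [len(a.acc) + 27]
28. n11.live = 1  [A₁.live * 3 - 11]
29. n11.idx = false  [A₁.live == A₁.cnt]
30. n11.cnt = 8  [A₁.cnt - 21]
31. n16.val = 9  [terminal]
32. n10.live = -9  [e.val - 18]
33. n10.idx = true  [not A₁.idx]
34. n10.cnt = 0  [A₁.live * -2 + 2]
35. n0.off = "pv"  ["pv"]
36. n0.idx = 19  [(if A₀.idx then A₁.live else A₀.live) + 15]

0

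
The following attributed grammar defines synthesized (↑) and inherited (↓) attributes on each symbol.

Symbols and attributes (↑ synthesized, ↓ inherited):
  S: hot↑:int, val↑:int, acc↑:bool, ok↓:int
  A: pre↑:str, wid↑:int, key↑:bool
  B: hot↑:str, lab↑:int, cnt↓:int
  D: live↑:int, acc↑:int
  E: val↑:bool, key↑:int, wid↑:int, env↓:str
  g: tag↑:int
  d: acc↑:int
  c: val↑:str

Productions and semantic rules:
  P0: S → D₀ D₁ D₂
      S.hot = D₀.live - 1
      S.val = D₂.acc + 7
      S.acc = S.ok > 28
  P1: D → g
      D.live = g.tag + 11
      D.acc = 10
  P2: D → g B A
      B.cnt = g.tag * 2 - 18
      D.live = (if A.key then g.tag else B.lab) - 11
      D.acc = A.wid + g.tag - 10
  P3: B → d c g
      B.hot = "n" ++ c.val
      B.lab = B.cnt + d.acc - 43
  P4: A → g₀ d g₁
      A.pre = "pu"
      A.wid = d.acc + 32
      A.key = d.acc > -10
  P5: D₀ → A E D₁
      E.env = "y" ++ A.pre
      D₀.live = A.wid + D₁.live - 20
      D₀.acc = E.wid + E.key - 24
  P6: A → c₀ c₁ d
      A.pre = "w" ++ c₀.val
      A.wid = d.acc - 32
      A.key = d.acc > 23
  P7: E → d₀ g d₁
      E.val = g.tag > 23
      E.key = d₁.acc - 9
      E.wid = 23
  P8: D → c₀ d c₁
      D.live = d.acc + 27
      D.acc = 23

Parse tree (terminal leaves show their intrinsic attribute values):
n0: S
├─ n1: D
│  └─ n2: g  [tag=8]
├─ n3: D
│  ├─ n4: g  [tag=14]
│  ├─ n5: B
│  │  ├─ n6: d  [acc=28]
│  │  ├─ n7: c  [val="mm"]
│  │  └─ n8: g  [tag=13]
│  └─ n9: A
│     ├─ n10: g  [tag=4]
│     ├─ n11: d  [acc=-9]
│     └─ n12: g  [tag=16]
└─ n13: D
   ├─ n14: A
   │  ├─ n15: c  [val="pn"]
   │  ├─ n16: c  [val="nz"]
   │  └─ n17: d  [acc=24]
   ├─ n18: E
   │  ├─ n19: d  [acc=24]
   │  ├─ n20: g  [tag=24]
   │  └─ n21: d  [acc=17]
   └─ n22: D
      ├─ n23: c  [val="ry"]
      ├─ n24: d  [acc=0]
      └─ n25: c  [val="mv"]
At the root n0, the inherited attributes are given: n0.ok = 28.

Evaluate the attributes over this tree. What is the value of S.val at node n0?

1. n0.ok = 28  [given at root]
2. n2.tag = 8  [terminal]
3. n1.live = 19  [g.tag + 11]
4. n1.acc = 10  [10]
5. n4.tag = 14  [terminal]
6. n5.cnt = 10  [g.tag * 2 - 18]
7. n6.acc = 28  [terminal]
8. n7.val = "mm"  [terminal]
9. n8.tag = 13  [terminal]
10. n5.hot = "nmm"  ["n" ++ c.val]
11. n5.lab = -5  [B.cnt + d.acc - 43]
12. n10.tag = 4  [terminal]
13. n11.acc = -9  [terminal]
14. n12.tag = 16  [terminal]
15. n9.pre = "pu"  ["pu"]
16. n9.wid = 23  [d.acc + 32]
17. n9.key = true  [d.acc > -10]
18. n3.live = 3  [(if A.key then g.tag else B.lab) - 11]
19. n3.acc = 27  [A.wid + g.tag - 10]
20. n15.val = "pn"  [terminal]
21. n16.val = "nz"  [terminal]
22. n17.acc = 24  [terminal]
23. n14.pre = "wpn"  ["w" ++ c₀.val]
24. n14.wid = -8  [d.acc - 32]
25. n14.key = true  [d.acc > 23]
26. n18.env = "ywpn"  ["y" ++ A.pre]
27. n19.acc = 24  [terminal]
28. n20.tag = 24  [terminal]
29. n21.acc = 17  [terminal]
30. n18.val = true  [g.tag > 23]
31. n18.key = 8  [d₁.acc - 9]
32. n18.wid = 23  [23]
33. n23.val = "ry"  [terminal]
34. n24.acc = 0  [terminal]
35. n25.val = "mv"  [terminal]
36. n22.live = 27  [d.acc + 27]
37. n22.acc = 23  [23]
38. n13.live = -1  [A.wid + D₁.live - 20]
39. n13.acc = 7  [E.wid + E.key - 24]
40. n0.hot = 18  [D₀.live - 1]
41. n0.val = 14  [D₂.acc + 7]
42. n0.acc = false  [S.ok > 28]

14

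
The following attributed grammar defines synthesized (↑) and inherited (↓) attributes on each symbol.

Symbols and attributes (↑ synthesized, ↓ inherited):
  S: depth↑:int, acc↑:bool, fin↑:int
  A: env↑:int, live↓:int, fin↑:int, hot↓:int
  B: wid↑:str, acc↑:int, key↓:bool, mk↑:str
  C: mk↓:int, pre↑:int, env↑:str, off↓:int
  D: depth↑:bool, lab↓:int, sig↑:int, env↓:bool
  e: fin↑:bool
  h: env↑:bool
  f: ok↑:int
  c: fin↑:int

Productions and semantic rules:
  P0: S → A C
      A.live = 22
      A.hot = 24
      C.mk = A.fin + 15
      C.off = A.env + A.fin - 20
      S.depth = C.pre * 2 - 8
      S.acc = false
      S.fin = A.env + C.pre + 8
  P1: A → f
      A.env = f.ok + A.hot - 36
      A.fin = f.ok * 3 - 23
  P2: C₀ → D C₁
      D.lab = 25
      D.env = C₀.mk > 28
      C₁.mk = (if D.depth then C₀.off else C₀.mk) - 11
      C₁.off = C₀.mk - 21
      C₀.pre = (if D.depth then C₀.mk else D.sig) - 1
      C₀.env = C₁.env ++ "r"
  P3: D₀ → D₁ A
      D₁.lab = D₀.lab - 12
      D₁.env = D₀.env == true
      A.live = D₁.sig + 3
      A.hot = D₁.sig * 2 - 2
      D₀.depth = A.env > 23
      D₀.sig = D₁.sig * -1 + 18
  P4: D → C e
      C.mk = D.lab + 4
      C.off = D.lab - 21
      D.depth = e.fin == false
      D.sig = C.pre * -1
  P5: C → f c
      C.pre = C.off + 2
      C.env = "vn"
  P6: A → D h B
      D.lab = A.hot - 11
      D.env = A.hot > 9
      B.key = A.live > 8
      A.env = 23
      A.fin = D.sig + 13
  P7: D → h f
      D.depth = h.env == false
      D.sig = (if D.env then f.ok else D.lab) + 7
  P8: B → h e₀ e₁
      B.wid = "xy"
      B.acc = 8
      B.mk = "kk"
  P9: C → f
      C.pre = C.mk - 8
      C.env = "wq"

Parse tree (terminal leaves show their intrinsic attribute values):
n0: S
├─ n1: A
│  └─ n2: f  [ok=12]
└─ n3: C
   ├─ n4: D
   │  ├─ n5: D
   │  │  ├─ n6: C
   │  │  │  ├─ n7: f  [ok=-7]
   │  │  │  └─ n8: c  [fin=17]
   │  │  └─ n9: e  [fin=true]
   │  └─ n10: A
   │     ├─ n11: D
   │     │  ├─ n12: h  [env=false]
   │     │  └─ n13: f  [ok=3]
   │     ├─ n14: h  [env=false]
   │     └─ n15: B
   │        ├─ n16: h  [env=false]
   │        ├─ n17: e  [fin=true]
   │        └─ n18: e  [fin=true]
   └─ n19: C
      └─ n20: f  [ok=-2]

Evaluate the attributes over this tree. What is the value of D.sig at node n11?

1. n1.live = 22  [22]
2. n1.hot = 24  [24]
3. n2.ok = 12  [terminal]
4. n1.env = 0  [f.ok + A.hot - 36]
5. n1.fin = 13  [f.ok * 3 - 23]
6. n3.mk = 28  [A.fin + 15]
7. n3.off = -7  [A.env + A.fin - 20]
8. n4.lab = 25  [25]
9. n4.env = false  [C₀.mk > 28]
10. n5.lab = 13  [D₀.lab - 12]
11. n5.env = false  [D₀.env == true]
12. n6.mk = 17  [D.lab + 4]
13. n6.off = -8  [D.lab - 21]
14. n7.ok = -7  [terminal]
15. n8.fin = 17  [terminal]
16. n6.pre = -6  [C.off + 2]
17. n6.env = "vn"  ["vn"]
18. n9.fin = true  [terminal]
19. n5.depth = false  [e.fin == false]
20. n5.sig = 6  [C.pre * -1]
21. n10.live = 9  [D₁.sig + 3]
22. n10.hot = 10  [D₁.sig * 2 - 2]
23. n11.lab = -1  [A.hot - 11]
24. n11.env = true  [A.hot > 9]
25. n12.env = false  [terminal]
26. n13.ok = 3  [terminal]
27. n11.depth = true  [h.env == false]
28. n11.sig = 10  [(if D.env then f.ok else D.lab) + 7]
29. n14.env = false  [terminal]
30. n15.key = true  [A.live > 8]
31. n16.env = false  [terminal]
32. n17.fin = true  [terminal]
33. n18.fin = true  [terminal]
34. n15.wid = "xy"  ["xy"]
35. n15.acc = 8  [8]
36. n15.mk = "kk"  ["kk"]
37. n10.env = 23  [23]
38. n10.fin = 23  [D.sig + 13]
39. n4.depth = false  [A.env > 23]
40. n4.sig = 12  [D₁.sig * -1 + 18]
41. n19.mk = 17  [(if D.depth then C₀.off else C₀.mk) - 11]
42. n19.off = 7  [C₀.mk - 21]
43. n20.ok = -2  [terminal]
44. n19.pre = 9  [C.mk - 8]
45. n19.env = "wq"  ["wq"]
46. n3.pre = 11  [(if D.depth then C₀.mk else D.sig) - 1]
47. n3.env = "wqr"  [C₁.env ++ "r"]
48. n0.depth = 14  [C.pre * 2 - 8]
49. n0.acc = false  [false]
50. n0.fin = 19  [A.env + C.pre + 8]

10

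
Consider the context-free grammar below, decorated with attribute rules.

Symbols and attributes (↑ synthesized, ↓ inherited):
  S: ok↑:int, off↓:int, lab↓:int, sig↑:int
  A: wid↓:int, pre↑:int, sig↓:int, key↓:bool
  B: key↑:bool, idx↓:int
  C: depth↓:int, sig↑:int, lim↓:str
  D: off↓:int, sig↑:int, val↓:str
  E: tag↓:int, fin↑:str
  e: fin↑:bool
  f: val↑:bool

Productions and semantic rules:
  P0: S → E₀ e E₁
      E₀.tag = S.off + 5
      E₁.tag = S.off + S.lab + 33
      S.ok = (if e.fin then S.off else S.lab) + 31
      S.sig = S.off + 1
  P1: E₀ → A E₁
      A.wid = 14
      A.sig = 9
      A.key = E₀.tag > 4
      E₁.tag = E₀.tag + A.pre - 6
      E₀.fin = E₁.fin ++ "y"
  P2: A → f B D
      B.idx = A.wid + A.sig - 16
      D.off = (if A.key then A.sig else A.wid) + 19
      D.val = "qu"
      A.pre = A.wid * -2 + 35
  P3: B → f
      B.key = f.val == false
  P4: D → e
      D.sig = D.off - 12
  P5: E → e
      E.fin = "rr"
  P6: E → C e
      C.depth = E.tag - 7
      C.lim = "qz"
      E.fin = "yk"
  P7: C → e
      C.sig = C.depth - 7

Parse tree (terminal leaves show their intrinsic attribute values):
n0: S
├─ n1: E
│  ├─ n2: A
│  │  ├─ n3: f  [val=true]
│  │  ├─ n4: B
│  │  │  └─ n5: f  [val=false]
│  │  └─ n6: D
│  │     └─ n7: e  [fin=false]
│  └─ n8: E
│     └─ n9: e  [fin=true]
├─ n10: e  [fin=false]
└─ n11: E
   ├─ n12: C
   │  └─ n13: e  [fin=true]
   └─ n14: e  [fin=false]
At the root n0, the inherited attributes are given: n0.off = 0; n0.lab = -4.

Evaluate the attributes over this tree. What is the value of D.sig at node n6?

1. n0.off = 0  [given at root]
2. n0.lab = -4  [given at root]
3. n1.tag = 5  [S.off + 5]
4. n2.wid = 14  [14]
5. n2.sig = 9  [9]
6. n2.key = true  [E₀.tag > 4]
7. n3.val = true  [terminal]
8. n4.idx = 7  [A.wid + A.sig - 16]
9. n5.val = false  [terminal]
10. n4.key = true  [f.val == false]
11. n6.off = 28  [(if A.key then A.sig else A.wid) + 19]
12. n6.val = "qu"  ["qu"]
13. n7.fin = false  [terminal]
14. n6.sig = 16  [D.off - 12]
15. n2.pre = 7  [A.wid * -2 + 35]
16. n8.tag = 6  [E₀.tag + A.pre - 6]
17. n9.fin = true  [terminal]
18. n8.fin = "rr"  ["rr"]
19. n1.fin = "rry"  [E₁.fin ++ "y"]
20. n10.fin = false  [terminal]
21. n11.tag = 29  [S.off + S.lab + 33]
22. n12.depth = 22  [E.tag - 7]
23. n12.lim = "qz"  ["qz"]
24. n13.fin = true  [terminal]
25. n12.sig = 15  [C.depth - 7]
26. n14.fin = false  [terminal]
27. n11.fin = "yk"  ["yk"]
28. n0.ok = 27  [(if e.fin then S.off else S.lab) + 31]
29. n0.sig = 1  [S.off + 1]

16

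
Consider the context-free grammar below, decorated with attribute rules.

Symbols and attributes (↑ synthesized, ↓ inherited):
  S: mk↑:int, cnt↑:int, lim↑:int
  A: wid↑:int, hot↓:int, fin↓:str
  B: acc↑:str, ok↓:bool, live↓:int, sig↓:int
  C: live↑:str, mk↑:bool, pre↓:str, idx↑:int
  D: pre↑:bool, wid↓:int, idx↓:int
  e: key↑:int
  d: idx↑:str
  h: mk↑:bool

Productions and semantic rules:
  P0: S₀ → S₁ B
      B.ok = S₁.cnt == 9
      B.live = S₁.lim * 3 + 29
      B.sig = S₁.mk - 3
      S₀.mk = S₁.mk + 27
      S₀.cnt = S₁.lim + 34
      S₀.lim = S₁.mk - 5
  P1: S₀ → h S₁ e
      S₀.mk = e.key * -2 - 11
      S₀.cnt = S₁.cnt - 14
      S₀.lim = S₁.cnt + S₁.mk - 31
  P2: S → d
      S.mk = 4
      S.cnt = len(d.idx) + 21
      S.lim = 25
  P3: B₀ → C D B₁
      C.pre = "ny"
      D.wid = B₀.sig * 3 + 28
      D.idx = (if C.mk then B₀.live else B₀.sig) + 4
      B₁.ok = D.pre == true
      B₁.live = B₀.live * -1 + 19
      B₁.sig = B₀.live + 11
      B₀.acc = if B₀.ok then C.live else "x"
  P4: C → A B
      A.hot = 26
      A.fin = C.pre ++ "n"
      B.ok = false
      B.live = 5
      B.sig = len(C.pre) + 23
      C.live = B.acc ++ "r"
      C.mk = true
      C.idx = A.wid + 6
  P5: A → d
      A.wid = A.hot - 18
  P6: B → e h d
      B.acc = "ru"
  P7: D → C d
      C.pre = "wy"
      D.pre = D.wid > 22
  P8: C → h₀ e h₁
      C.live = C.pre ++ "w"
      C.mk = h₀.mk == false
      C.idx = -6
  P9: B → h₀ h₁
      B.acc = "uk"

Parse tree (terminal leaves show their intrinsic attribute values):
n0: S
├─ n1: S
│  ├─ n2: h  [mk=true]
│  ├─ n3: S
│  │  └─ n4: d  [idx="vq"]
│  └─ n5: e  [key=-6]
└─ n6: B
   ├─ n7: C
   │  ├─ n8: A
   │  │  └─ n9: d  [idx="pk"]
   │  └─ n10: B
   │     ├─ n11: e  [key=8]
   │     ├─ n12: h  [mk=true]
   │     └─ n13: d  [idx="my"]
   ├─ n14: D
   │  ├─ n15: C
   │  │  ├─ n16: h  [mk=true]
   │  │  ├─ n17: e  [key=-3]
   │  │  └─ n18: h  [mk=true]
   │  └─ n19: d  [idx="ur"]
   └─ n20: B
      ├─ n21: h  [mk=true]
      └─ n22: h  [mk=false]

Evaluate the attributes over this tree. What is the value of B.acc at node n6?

1. n2.mk = true  [terminal]
2. n4.idx = "vq"  [terminal]
3. n3.mk = 4  [4]
4. n3.cnt = 23  [len(d.idx) + 21]
5. n3.lim = 25  [25]
6. n5.key = -6  [terminal]
7. n1.mk = 1  [e.key * -2 - 11]
8. n1.cnt = 9  [S₁.cnt - 14]
9. n1.lim = -4  [S₁.cnt + S₁.mk - 31]
10. n6.ok = true  [S₁.cnt == 9]
11. n6.live = 17  [S₁.lim * 3 + 29]
12. n6.sig = -2  [S₁.mk - 3]
13. n7.pre = "ny"  ["ny"]
14. n8.hot = 26  [26]
15. n8.fin = "nyn"  [C.pre ++ "n"]
16. n9.idx = "pk"  [terminal]
17. n8.wid = 8  [A.hot - 18]
18. n10.ok = false  [false]
19. n10.live = 5  [5]
20. n10.sig = 25  [len(C.pre) + 23]
21. n11.key = 8  [terminal]
22. n12.mk = true  [terminal]
23. n13.idx = "my"  [terminal]
24. n10.acc = "ru"  ["ru"]
25. n7.live = "rur"  [B.acc ++ "r"]
26. n7.mk = true  [true]
27. n7.idx = 14  [A.wid + 6]
28. n14.wid = 22  [B₀.sig * 3 + 28]
29. n14.idx = 21  [(if C.mk then B₀.live else B₀.sig) + 4]
30. n15.pre = "wy"  ["wy"]
31. n16.mk = true  [terminal]
32. n17.key = -3  [terminal]
33. n18.mk = true  [terminal]
34. n15.live = "wyw"  [C.pre ++ "w"]
35. n15.mk = false  [h₀.mk == false]
36. n15.idx = -6  [-6]
37. n19.idx = "ur"  [terminal]
38. n14.pre = false  [D.wid > 22]
39. n20.ok = false  [D.pre == true]
40. n20.live = 2  [B₀.live * -1 + 19]
41. n20.sig = 28  [B₀.live + 11]
42. n21.mk = true  [terminal]
43. n22.mk = false  [terminal]
44. n20.acc = "uk"  ["uk"]
45. n6.acc = "rur"  [if B₀.ok then C.live else "x"]
46. n0.mk = 28  [S₁.mk + 27]
47. n0.cnt = 30  [S₁.lim + 34]
48. n0.lim = -4  [S₁.mk - 5]

"rur"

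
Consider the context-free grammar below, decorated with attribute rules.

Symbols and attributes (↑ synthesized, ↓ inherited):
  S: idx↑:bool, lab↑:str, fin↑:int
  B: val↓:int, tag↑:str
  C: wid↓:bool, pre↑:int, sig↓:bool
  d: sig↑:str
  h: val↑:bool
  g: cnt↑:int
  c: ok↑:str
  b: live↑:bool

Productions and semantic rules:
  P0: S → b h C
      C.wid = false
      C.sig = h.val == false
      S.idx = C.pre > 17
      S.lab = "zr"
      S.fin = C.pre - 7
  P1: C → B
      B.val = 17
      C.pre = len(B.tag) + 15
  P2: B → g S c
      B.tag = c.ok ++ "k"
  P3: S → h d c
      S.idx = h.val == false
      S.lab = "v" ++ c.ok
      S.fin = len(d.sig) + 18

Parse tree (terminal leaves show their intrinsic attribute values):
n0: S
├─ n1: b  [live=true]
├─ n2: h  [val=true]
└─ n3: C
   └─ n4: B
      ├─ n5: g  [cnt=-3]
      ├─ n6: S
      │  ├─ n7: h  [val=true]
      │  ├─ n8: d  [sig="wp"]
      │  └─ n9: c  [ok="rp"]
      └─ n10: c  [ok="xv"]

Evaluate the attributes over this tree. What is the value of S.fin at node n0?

11

1. n1.live = true  [terminal]
2. n2.val = true  [terminal]
3. n3.wid = false  [false]
4. n3.sig = false  [h.val == false]
5. n4.val = 17  [17]
6. n5.cnt = -3  [terminal]
7. n7.val = true  [terminal]
8. n8.sig = "wp"  [terminal]
9. n9.ok = "rp"  [terminal]
10. n6.idx = false  [h.val == false]
11. n6.lab = "vrp"  ["v" ++ c.ok]
12. n6.fin = 20  [len(d.sig) + 18]
13. n10.ok = "xv"  [terminal]
14. n4.tag = "xvk"  [c.ok ++ "k"]
15. n3.pre = 18  [len(B.tag) + 15]
16. n0.idx = true  [C.pre > 17]
17. n0.lab = "zr"  ["zr"]
18. n0.fin = 11  [C.pre - 7]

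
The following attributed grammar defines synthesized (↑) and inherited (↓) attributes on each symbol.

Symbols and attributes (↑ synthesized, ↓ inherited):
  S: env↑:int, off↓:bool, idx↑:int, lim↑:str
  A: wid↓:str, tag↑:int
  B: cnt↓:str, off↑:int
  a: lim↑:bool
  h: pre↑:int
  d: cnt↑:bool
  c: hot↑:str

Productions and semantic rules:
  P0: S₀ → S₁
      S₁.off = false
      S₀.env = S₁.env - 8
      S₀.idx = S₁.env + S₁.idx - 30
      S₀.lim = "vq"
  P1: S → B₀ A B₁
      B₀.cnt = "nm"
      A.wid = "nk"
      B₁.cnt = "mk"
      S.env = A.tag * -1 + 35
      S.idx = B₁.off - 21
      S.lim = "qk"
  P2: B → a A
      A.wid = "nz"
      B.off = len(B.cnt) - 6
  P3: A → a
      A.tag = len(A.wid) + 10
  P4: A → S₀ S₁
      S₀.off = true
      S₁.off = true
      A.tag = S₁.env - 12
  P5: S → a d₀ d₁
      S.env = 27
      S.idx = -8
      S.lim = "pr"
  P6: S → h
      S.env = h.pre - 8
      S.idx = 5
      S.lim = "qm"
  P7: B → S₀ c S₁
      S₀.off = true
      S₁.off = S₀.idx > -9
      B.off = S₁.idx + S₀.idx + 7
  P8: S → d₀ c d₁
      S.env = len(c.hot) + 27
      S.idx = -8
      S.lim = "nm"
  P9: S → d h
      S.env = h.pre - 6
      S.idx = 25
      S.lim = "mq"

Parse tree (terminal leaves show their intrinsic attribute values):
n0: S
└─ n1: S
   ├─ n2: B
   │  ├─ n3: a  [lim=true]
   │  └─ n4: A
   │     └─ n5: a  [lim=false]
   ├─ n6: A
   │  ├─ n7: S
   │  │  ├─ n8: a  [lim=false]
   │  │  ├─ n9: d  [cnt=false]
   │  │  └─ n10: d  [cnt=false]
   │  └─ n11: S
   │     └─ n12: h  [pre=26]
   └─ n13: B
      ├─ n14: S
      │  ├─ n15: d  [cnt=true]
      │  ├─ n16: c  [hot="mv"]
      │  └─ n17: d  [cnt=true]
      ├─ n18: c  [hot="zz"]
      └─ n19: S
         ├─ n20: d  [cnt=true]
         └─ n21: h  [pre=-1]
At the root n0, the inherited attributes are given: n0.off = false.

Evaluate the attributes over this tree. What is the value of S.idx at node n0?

2

1. n0.off = false  [given at root]
2. n1.off = false  [false]
3. n2.cnt = "nm"  ["nm"]
4. n3.lim = true  [terminal]
5. n4.wid = "nz"  ["nz"]
6. n5.lim = false  [terminal]
7. n4.tag = 12  [len(A.wid) + 10]
8. n2.off = -4  [len(B.cnt) - 6]
9. n6.wid = "nk"  ["nk"]
10. n7.off = true  [true]
11. n8.lim = false  [terminal]
12. n9.cnt = false  [terminal]
13. n10.cnt = false  [terminal]
14. n7.env = 27  [27]
15. n7.idx = -8  [-8]
16. n7.lim = "pr"  ["pr"]
17. n11.off = true  [true]
18. n12.pre = 26  [terminal]
19. n11.env = 18  [h.pre - 8]
20. n11.idx = 5  [5]
21. n11.lim = "qm"  ["qm"]
22. n6.tag = 6  [S₁.env - 12]
23. n13.cnt = "mk"  ["mk"]
24. n14.off = true  [true]
25. n15.cnt = true  [terminal]
26. n16.hot = "mv"  [terminal]
27. n17.cnt = true  [terminal]
28. n14.env = 29  [len(c.hot) + 27]
29. n14.idx = -8  [-8]
30. n14.lim = "nm"  ["nm"]
31. n18.hot = "zz"  [terminal]
32. n19.off = true  [S₀.idx > -9]
33. n20.cnt = true  [terminal]
34. n21.pre = -1  [terminal]
35. n19.env = -7  [h.pre - 6]
36. n19.idx = 25  [25]
37. n19.lim = "mq"  ["mq"]
38. n13.off = 24  [S₁.idx + S₀.idx + 7]
39. n1.env = 29  [A.tag * -1 + 35]
40. n1.idx = 3  [B₁.off - 21]
41. n1.lim = "qk"  ["qk"]
42. n0.env = 21  [S₁.env - 8]
43. n0.idx = 2  [S₁.env + S₁.idx - 30]
44. n0.lim = "vq"  ["vq"]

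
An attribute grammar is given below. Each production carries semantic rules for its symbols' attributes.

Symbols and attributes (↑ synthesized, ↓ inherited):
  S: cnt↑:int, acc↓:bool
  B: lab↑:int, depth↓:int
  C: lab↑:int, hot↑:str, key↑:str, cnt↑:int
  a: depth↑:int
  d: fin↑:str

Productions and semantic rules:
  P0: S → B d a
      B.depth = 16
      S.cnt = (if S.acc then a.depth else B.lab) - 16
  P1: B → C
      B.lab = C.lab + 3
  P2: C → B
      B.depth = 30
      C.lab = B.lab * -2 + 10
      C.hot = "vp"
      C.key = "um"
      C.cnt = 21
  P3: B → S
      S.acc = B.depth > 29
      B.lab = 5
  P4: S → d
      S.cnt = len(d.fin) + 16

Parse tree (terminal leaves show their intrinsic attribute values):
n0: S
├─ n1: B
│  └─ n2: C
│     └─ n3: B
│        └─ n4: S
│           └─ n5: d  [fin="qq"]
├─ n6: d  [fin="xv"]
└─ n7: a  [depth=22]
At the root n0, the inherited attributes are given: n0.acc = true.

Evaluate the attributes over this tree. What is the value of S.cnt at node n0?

1. n0.acc = true  [given at root]
2. n1.depth = 16  [16]
3. n3.depth = 30  [30]
4. n4.acc = true  [B.depth > 29]
5. n5.fin = "qq"  [terminal]
6. n4.cnt = 18  [len(d.fin) + 16]
7. n3.lab = 5  [5]
8. n2.lab = 0  [B.lab * -2 + 10]
9. n2.hot = "vp"  ["vp"]
10. n2.key = "um"  ["um"]
11. n2.cnt = 21  [21]
12. n1.lab = 3  [C.lab + 3]
13. n6.fin = "xv"  [terminal]
14. n7.depth = 22  [terminal]
15. n0.cnt = 6  [(if S.acc then a.depth else B.lab) - 16]

6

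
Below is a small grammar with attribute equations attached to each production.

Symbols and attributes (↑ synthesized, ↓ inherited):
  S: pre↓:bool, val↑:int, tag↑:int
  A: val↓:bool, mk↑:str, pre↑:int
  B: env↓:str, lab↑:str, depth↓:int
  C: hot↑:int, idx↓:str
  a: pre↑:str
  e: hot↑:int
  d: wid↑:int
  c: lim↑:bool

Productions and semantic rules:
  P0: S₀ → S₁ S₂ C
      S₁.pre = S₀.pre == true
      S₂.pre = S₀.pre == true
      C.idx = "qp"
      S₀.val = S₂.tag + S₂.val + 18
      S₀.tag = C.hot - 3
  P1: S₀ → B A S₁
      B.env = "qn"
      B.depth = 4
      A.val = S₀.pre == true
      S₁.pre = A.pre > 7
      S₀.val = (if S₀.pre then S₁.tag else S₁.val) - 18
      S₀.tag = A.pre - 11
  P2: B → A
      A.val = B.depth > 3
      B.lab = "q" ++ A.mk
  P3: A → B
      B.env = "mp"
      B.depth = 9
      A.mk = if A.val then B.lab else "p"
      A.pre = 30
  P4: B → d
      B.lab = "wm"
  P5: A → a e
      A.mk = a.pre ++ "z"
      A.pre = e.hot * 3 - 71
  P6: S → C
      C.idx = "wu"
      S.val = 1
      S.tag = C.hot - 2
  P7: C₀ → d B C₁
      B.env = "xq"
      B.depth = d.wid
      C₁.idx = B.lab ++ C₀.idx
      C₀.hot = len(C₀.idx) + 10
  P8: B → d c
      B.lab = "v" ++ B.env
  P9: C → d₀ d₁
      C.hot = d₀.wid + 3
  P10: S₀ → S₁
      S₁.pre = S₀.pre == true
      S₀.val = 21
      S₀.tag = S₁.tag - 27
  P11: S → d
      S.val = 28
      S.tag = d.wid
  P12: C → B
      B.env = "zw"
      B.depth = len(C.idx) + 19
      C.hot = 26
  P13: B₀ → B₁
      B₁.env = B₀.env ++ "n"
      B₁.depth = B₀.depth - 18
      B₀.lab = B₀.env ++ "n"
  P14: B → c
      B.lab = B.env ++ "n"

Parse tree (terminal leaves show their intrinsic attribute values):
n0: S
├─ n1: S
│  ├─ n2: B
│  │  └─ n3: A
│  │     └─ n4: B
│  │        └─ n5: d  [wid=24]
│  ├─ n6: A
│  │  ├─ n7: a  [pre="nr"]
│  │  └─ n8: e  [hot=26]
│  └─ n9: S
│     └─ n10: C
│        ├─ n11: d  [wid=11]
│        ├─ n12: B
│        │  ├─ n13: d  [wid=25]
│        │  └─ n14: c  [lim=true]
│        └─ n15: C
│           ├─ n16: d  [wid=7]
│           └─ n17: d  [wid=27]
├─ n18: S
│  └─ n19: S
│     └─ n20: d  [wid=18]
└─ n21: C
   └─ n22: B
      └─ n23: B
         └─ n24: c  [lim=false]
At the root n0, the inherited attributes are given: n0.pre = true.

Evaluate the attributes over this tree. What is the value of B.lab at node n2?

1. n0.pre = true  [given at root]
2. n1.pre = true  [S₀.pre == true]
3. n2.env = "qn"  ["qn"]
4. n2.depth = 4  [4]
5. n3.val = true  [B.depth > 3]
6. n4.env = "mp"  ["mp"]
7. n4.depth = 9  [9]
8. n5.wid = 24  [terminal]
9. n4.lab = "wm"  ["wm"]
10. n3.mk = "wm"  [if A.val then B.lab else "p"]
11. n3.pre = 30  [30]
12. n2.lab = "qwm"  ["q" ++ A.mk]
13. n6.val = true  [S₀.pre == true]
14. n7.pre = "nr"  [terminal]
15. n8.hot = 26  [terminal]
16. n6.mk = "nrz"  [a.pre ++ "z"]
17. n6.pre = 7  [e.hot * 3 - 71]
18. n9.pre = false  [A.pre > 7]
19. n10.idx = "wu"  ["wu"]
20. n11.wid = 11  [terminal]
21. n12.env = "xq"  ["xq"]
22. n12.depth = 11  [d.wid]
23. n13.wid = 25  [terminal]
24. n14.lim = true  [terminal]
25. n12.lab = "vxq"  ["v" ++ B.env]
26. n15.idx = "vxqwu"  [B.lab ++ C₀.idx]
27. n16.wid = 7  [terminal]
28. n17.wid = 27  [terminal]
29. n15.hot = 10  [d₀.wid + 3]
30. n10.hot = 12  [len(C₀.idx) + 10]
31. n9.val = 1  [1]
32. n9.tag = 10  [C.hot - 2]
33. n1.val = -8  [(if S₀.pre then S₁.tag else S₁.val) - 18]
34. n1.tag = -4  [A.pre - 11]
35. n18.pre = true  [S₀.pre == true]
36. n19.pre = true  [S₀.pre == true]
37. n20.wid = 18  [terminal]
38. n19.val = 28  [28]
39. n19.tag = 18  [d.wid]
40. n18.val = 21  [21]
41. n18.tag = -9  [S₁.tag - 27]
42. n21.idx = "qp"  ["qp"]
43. n22.env = "zw"  ["zw"]
44. n22.depth = 21  [len(C.idx) + 19]
45. n23.env = "zwn"  [B₀.env ++ "n"]
46. n23.depth = 3  [B₀.depth - 18]
47. n24.lim = false  [terminal]
48. n23.lab = "zwnn"  [B.env ++ "n"]
49. n22.lab = "zwn"  [B₀.env ++ "n"]
50. n21.hot = 26  [26]
51. n0.val = 30  [S₂.tag + S₂.val + 18]
52. n0.tag = 23  [C.hot - 3]

"qwm"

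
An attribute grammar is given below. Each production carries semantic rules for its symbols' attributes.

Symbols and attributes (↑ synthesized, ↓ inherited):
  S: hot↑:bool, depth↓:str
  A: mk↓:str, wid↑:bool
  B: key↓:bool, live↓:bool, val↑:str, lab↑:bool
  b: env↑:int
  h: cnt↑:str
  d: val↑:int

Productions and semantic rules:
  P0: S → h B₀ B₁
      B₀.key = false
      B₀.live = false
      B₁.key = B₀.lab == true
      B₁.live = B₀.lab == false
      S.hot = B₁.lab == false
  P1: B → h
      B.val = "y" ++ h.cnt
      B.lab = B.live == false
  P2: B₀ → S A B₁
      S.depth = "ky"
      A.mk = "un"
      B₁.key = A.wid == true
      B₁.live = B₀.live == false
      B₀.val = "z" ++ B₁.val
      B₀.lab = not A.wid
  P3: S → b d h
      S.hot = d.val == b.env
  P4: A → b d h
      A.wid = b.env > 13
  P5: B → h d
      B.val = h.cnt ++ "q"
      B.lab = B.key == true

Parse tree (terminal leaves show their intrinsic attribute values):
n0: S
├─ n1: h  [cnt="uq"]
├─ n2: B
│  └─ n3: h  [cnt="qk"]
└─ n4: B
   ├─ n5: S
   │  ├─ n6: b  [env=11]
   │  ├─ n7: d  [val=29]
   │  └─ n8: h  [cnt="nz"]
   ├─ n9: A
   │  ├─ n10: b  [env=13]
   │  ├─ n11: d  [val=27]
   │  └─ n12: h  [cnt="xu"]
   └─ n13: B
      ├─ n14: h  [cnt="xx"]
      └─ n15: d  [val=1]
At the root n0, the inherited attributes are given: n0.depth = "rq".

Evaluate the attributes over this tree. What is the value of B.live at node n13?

true

1. n0.depth = "rq"  [given at root]
2. n1.cnt = "uq"  [terminal]
3. n2.key = false  [false]
4. n2.live = false  [false]
5. n3.cnt = "qk"  [terminal]
6. n2.val = "yqk"  ["y" ++ h.cnt]
7. n2.lab = true  [B.live == false]
8. n4.key = true  [B₀.lab == true]
9. n4.live = false  [B₀.lab == false]
10. n5.depth = "ky"  ["ky"]
11. n6.env = 11  [terminal]
12. n7.val = 29  [terminal]
13. n8.cnt = "nz"  [terminal]
14. n5.hot = false  [d.val == b.env]
15. n9.mk = "un"  ["un"]
16. n10.env = 13  [terminal]
17. n11.val = 27  [terminal]
18. n12.cnt = "xu"  [terminal]
19. n9.wid = false  [b.env > 13]
20. n13.key = false  [A.wid == true]
21. n13.live = true  [B₀.live == false]
22. n14.cnt = "xx"  [terminal]
23. n15.val = 1  [terminal]
24. n13.val = "xxq"  [h.cnt ++ "q"]
25. n13.lab = false  [B.key == true]
26. n4.val = "zxxq"  ["z" ++ B₁.val]
27. n4.lab = true  [not A.wid]
28. n0.hot = false  [B₁.lab == false]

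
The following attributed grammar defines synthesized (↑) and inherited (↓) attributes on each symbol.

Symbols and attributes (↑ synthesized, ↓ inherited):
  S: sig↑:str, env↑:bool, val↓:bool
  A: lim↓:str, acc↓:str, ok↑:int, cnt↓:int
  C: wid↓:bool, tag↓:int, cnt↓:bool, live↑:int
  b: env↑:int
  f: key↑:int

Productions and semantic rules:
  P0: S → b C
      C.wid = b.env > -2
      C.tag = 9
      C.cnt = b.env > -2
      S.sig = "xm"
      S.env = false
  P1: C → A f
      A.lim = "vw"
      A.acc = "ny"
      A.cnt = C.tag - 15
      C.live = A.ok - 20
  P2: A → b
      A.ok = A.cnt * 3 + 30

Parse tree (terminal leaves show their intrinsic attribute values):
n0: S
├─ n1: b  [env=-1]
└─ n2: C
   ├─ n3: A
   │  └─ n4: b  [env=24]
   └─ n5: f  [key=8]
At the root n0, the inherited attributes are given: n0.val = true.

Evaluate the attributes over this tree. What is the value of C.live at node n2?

1. n0.val = true  [given at root]
2. n1.env = -1  [terminal]
3. n2.wid = true  [b.env > -2]
4. n2.tag = 9  [9]
5. n2.cnt = true  [b.env > -2]
6. n3.lim = "vw"  ["vw"]
7. n3.acc = "ny"  ["ny"]
8. n3.cnt = -6  [C.tag - 15]
9. n4.env = 24  [terminal]
10. n3.ok = 12  [A.cnt * 3 + 30]
11. n5.key = 8  [terminal]
12. n2.live = -8  [A.ok - 20]
13. n0.sig = "xm"  ["xm"]
14. n0.env = false  [false]

-8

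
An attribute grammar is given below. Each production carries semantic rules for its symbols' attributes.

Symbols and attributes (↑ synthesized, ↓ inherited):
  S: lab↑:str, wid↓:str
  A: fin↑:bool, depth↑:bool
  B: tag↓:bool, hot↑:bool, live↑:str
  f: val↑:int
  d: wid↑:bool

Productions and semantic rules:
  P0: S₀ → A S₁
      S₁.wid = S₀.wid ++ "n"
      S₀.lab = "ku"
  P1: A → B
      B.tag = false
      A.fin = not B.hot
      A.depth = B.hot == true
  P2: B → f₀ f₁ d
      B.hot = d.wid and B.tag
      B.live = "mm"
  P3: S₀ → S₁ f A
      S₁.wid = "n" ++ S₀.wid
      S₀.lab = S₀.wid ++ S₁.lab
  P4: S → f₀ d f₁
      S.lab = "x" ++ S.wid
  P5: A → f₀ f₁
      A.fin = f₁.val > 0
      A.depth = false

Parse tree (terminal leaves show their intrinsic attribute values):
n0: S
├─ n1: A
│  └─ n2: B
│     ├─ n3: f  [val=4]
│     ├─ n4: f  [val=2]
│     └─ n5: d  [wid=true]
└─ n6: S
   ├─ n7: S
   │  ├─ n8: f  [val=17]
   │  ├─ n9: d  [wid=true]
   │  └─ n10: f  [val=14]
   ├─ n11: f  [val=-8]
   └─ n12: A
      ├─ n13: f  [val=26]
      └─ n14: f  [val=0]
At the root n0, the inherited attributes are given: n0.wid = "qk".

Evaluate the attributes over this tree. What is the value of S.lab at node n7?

1. n0.wid = "qk"  [given at root]
2. n2.tag = false  [false]
3. n3.val = 4  [terminal]
4. n4.val = 2  [terminal]
5. n5.wid = true  [terminal]
6. n2.hot = false  [d.wid and B.tag]
7. n2.live = "mm"  ["mm"]
8. n1.fin = true  [not B.hot]
9. n1.depth = false  [B.hot == true]
10. n6.wid = "qkn"  [S₀.wid ++ "n"]
11. n7.wid = "nqkn"  ["n" ++ S₀.wid]
12. n8.val = 17  [terminal]
13. n9.wid = true  [terminal]
14. n10.val = 14  [terminal]
15. n7.lab = "xnqkn"  ["x" ++ S.wid]
16. n11.val = -8  [terminal]
17. n13.val = 26  [terminal]
18. n14.val = 0  [terminal]
19. n12.fin = false  [f₁.val > 0]
20. n12.depth = false  [false]
21. n6.lab = "qknxnqkn"  [S₀.wid ++ S₁.lab]
22. n0.lab = "ku"  ["ku"]

"xnqkn"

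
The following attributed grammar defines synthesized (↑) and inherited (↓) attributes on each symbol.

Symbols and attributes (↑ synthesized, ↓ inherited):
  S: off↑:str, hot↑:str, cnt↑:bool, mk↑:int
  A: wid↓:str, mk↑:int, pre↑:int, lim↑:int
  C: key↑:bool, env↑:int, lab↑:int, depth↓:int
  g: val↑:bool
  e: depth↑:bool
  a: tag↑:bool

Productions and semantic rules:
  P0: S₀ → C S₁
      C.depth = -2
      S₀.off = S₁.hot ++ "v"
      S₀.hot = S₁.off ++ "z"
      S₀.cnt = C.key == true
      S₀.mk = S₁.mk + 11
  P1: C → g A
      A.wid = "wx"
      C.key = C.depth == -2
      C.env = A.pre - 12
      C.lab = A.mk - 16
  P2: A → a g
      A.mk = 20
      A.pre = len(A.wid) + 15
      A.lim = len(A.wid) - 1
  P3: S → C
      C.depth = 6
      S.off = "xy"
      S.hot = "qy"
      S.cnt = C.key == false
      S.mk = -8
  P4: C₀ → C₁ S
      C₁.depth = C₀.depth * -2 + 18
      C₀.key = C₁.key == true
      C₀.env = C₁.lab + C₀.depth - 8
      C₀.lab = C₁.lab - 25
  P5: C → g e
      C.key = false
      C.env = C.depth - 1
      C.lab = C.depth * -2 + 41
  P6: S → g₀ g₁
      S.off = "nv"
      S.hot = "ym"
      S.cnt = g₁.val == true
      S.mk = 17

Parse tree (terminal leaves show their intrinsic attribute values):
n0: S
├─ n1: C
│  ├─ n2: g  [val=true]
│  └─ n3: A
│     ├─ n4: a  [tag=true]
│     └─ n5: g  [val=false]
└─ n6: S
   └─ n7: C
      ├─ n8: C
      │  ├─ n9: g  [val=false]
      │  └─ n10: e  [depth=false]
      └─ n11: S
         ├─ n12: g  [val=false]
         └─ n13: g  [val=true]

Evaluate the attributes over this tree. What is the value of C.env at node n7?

1. n1.depth = -2  [-2]
2. n2.val = true  [terminal]
3. n3.wid = "wx"  ["wx"]
4. n4.tag = true  [terminal]
5. n5.val = false  [terminal]
6. n3.mk = 20  [20]
7. n3.pre = 17  [len(A.wid) + 15]
8. n3.lim = 1  [len(A.wid) - 1]
9. n1.key = true  [C.depth == -2]
10. n1.env = 5  [A.pre - 12]
11. n1.lab = 4  [A.mk - 16]
12. n7.depth = 6  [6]
13. n8.depth = 6  [C₀.depth * -2 + 18]
14. n9.val = false  [terminal]
15. n10.depth = false  [terminal]
16. n8.key = false  [false]
17. n8.env = 5  [C.depth - 1]
18. n8.lab = 29  [C.depth * -2 + 41]
19. n12.val = false  [terminal]
20. n13.val = true  [terminal]
21. n11.off = "nv"  ["nv"]
22. n11.hot = "ym"  ["ym"]
23. n11.cnt = true  [g₁.val == true]
24. n11.mk = 17  [17]
25. n7.key = false  [C₁.key == true]
26. n7.env = 27  [C₁.lab + C₀.depth - 8]
27. n7.lab = 4  [C₁.lab - 25]
28. n6.off = "xy"  ["xy"]
29. n6.hot = "qy"  ["qy"]
30. n6.cnt = true  [C.key == false]
31. n6.mk = -8  [-8]
32. n0.off = "qyv"  [S₁.hot ++ "v"]
33. n0.hot = "xyz"  [S₁.off ++ "z"]
34. n0.cnt = true  [C.key == true]
35. n0.mk = 3  [S₁.mk + 11]

27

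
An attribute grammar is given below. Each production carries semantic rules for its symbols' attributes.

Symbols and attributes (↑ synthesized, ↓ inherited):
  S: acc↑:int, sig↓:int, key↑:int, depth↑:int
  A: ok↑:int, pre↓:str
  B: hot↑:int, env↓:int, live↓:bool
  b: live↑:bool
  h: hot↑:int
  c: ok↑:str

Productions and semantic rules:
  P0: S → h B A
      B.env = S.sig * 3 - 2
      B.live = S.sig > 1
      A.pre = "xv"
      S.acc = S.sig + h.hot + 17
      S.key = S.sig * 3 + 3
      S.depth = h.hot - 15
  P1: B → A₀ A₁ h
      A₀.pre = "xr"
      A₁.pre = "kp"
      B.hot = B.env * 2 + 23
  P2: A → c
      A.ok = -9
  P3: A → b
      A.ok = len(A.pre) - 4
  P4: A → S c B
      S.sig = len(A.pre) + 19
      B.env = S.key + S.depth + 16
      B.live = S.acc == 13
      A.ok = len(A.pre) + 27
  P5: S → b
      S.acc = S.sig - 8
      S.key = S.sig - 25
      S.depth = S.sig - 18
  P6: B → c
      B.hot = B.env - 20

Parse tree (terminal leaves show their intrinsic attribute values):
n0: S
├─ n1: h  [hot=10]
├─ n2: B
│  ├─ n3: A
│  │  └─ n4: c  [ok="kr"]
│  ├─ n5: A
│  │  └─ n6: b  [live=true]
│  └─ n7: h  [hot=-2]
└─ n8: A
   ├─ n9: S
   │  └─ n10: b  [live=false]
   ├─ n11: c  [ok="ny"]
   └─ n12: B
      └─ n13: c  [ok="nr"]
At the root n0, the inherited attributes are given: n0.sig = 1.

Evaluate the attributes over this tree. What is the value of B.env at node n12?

15

1. n0.sig = 1  [given at root]
2. n1.hot = 10  [terminal]
3. n2.env = 1  [S.sig * 3 - 2]
4. n2.live = false  [S.sig > 1]
5. n3.pre = "xr"  ["xr"]
6. n4.ok = "kr"  [terminal]
7. n3.ok = -9  [-9]
8. n5.pre = "kp"  ["kp"]
9. n6.live = true  [terminal]
10. n5.ok = -2  [len(A.pre) - 4]
11. n7.hot = -2  [terminal]
12. n2.hot = 25  [B.env * 2 + 23]
13. n8.pre = "xv"  ["xv"]
14. n9.sig = 21  [len(A.pre) + 19]
15. n10.live = false  [terminal]
16. n9.acc = 13  [S.sig - 8]
17. n9.key = -4  [S.sig - 25]
18. n9.depth = 3  [S.sig - 18]
19. n11.ok = "ny"  [terminal]
20. n12.env = 15  [S.key + S.depth + 16]
21. n12.live = true  [S.acc == 13]
22. n13.ok = "nr"  [terminal]
23. n12.hot = -5  [B.env - 20]
24. n8.ok = 29  [len(A.pre) + 27]
25. n0.acc = 28  [S.sig + h.hot + 17]
26. n0.key = 6  [S.sig * 3 + 3]
27. n0.depth = -5  [h.hot - 15]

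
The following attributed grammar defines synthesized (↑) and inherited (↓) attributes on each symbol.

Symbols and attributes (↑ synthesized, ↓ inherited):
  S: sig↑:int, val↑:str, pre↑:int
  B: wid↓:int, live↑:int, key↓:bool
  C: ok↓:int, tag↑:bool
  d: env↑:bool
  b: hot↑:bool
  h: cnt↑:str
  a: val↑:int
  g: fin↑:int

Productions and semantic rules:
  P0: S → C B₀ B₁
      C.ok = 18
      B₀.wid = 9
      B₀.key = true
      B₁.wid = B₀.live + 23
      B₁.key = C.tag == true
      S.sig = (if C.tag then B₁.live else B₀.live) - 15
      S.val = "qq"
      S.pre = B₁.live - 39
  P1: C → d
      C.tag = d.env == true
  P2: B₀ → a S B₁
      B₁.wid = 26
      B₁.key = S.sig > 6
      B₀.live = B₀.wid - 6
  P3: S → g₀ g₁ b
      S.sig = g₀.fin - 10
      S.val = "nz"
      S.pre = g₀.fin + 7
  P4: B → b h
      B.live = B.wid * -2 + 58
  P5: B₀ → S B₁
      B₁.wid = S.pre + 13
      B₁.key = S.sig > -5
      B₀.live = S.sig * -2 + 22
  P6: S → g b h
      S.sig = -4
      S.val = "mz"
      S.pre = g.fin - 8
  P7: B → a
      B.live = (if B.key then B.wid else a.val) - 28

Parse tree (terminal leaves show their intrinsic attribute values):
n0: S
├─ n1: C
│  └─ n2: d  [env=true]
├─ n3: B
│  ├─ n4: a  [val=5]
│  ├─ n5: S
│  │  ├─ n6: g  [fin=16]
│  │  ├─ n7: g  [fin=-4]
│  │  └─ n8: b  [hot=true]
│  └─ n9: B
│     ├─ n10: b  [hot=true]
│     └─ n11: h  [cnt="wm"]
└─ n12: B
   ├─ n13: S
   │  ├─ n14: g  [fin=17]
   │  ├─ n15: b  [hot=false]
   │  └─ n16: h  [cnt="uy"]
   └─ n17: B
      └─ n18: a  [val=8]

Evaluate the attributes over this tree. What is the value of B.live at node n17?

-6

1. n1.ok = 18  [18]
2. n2.env = true  [terminal]
3. n1.tag = true  [d.env == true]
4. n3.wid = 9  [9]
5. n3.key = true  [true]
6. n4.val = 5  [terminal]
7. n6.fin = 16  [terminal]
8. n7.fin = -4  [terminal]
9. n8.hot = true  [terminal]
10. n5.sig = 6  [g₀.fin - 10]
11. n5.val = "nz"  ["nz"]
12. n5.pre = 23  [g₀.fin + 7]
13. n9.wid = 26  [26]
14. n9.key = false  [S.sig > 6]
15. n10.hot = true  [terminal]
16. n11.cnt = "wm"  [terminal]
17. n9.live = 6  [B.wid * -2 + 58]
18. n3.live = 3  [B₀.wid - 6]
19. n12.wid = 26  [B₀.live + 23]
20. n12.key = true  [C.tag == true]
21. n14.fin = 17  [terminal]
22. n15.hot = false  [terminal]
23. n16.cnt = "uy"  [terminal]
24. n13.sig = -4  [-4]
25. n13.val = "mz"  ["mz"]
26. n13.pre = 9  [g.fin - 8]
27. n17.wid = 22  [S.pre + 13]
28. n17.key = true  [S.sig > -5]
29. n18.val = 8  [terminal]
30. n17.live = -6  [(if B.key then B.wid else a.val) - 28]
31. n12.live = 30  [S.sig * -2 + 22]
32. n0.sig = 15  [(if C.tag then B₁.live else B₀.live) - 15]
33. n0.val = "qq"  ["qq"]
34. n0.pre = -9  [B₁.live - 39]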